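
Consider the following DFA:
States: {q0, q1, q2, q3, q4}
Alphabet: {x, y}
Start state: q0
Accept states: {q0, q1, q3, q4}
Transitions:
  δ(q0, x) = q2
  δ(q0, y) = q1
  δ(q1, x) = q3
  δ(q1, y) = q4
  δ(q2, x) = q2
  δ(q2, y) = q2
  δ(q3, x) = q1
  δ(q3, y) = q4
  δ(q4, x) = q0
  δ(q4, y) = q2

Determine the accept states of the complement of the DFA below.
Complement accept states = All states \ Original accept states
= {q0, q1, q2, q3, q4} \ {q0, q1, q3, q4}
{q2}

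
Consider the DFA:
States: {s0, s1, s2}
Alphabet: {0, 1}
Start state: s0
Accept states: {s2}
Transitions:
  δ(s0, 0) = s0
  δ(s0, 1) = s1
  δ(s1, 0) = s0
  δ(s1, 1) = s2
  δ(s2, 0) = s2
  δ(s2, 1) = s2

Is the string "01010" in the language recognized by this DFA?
Processing string "01010":
  s0 --0--> s0
  s0 --1--> s1
  s1 --0--> s0
  s0 --1--> s1
  s1 --0--> s0
Final state: s0
Accept states: {s2}
No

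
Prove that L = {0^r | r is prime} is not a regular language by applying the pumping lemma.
Assume L is regular with pumping length p. Idea: pumping by a suitable count produces a composite length.
Let q be a prime with q ≥ p and choose s = 0^q ∈ L. By the pumping lemma, s = xyz with |xy| ≤ p, |y| = k ≥ 1. Take i = q+1: |xy^(q+1)z| = q + q·k = q(1+k). Since q ≥ 2 and 1+k ≥ 2, q(1+k) is composite, so xy^(q+1)z ∉ L.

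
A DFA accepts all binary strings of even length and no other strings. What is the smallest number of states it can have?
By Myhill–Nerode, count the distinguishable equivalence classes: two classes — parity of the length.
2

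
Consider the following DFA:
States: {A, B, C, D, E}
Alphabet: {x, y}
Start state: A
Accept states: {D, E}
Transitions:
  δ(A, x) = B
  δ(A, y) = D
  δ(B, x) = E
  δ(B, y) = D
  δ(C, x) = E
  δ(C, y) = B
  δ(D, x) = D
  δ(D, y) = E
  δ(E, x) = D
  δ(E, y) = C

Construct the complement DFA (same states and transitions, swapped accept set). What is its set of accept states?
Complement accept states = All states \ Original accept states
= {A, B, C, D, E} \ {D, E}
{A, B, C}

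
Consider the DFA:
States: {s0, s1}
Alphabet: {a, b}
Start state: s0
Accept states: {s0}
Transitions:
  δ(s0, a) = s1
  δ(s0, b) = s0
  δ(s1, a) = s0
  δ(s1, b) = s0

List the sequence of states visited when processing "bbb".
read 'b': s0 → s0
  read 'b': s0 → s0
  read 'b': s0 → s0
s0 -> s0 -> s0 -> s0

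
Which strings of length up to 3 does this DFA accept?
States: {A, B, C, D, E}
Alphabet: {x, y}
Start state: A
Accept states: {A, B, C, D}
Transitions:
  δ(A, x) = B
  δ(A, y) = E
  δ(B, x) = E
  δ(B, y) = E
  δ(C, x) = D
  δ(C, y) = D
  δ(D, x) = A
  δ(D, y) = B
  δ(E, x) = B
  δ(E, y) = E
ε, x, yx, xxx, xyx, yyx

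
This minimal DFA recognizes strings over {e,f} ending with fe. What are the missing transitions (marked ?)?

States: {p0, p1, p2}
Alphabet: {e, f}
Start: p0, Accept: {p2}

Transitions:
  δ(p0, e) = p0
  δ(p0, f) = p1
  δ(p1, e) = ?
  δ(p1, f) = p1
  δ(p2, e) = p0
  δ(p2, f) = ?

From the language and accept set, identify what each state tracks — p0: no suffix match; p1: one trailing f; p2: suffix is fe.
Each missing δ(q, a) is the state matching the new tracked value after reading a.
δ(p1, e) = p2; δ(p2, f) = p1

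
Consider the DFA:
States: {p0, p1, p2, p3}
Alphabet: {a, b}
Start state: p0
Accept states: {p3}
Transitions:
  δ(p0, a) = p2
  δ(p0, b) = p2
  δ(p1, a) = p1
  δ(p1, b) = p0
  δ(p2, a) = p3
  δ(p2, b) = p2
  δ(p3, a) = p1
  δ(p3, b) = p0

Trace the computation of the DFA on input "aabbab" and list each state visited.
read 'a': p0 → p2
  read 'a': p2 → p3
  read 'b': p3 → p0
  read 'b': p0 → p2
  read 'a': p2 → p3
  read 'b': p3 → p0
p0 -> p2 -> p3 -> p0 -> p2 -> p3 -> p0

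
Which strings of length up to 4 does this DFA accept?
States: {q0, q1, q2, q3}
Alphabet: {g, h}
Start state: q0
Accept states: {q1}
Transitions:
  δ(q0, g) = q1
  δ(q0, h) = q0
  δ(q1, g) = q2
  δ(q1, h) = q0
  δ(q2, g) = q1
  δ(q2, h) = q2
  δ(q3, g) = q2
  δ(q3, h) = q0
g, hg, ggg, ghg, hhg, gghg, ghhg, hggg, hghg, hhhg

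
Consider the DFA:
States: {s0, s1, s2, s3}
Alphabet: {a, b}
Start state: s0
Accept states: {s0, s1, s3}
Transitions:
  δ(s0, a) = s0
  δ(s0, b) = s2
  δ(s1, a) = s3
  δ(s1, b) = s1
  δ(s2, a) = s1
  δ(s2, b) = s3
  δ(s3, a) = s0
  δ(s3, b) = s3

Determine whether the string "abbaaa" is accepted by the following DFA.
Processing string "abbaaa":
  s0 --a--> s0
  s0 --b--> s2
  s2 --b--> s3
  s3 --a--> s0
  s0 --a--> s0
  s0 --a--> s0
Final state: s0
Accept states: {s0, s1, s3}
Yes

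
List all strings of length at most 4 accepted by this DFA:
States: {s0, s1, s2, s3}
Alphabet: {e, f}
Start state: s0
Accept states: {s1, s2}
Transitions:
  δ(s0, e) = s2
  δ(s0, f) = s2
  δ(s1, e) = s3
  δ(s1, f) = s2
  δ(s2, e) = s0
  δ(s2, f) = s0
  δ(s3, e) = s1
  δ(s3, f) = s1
e, f, eee, eef, efe, eff, fee, fef, ffe, fff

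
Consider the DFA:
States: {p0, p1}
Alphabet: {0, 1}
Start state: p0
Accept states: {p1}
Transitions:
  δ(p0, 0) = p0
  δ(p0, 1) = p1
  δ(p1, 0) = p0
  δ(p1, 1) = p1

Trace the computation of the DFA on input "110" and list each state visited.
read '1': p0 → p1
  read '1': p1 → p1
  read '0': p1 → p0
p0 -> p1 -> p1 -> p0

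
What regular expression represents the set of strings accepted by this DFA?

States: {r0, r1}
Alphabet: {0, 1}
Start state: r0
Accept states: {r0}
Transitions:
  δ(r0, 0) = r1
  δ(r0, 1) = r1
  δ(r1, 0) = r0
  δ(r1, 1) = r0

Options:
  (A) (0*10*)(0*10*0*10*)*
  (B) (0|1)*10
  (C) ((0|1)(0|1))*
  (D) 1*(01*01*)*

Check each option against the DFA on short strings; one disagreement eliminates an option:
  (A) (0*10*)(0*10*0*10*)*: on ε the DFA stays in r0 and accepts (r0 ∈ Accept), but the regex does not match it → eliminate
  (B) (0|1)*10: on ε the DFA stays in r0 and accepts (r0 ∈ Accept), but the regex does not match it → eliminate
  (C) ((0|1)(0|1))*: agrees with the DFA on every string of length ≤ 6
  (D) 1*(01*01*)*: on '1' the DFA goes r0 → r1 and rejects (r1 ∉ Accept), but the regex matches it → eliminate
Only (C) is consistent with the DFA.
(C) ((0|1)(0|1))*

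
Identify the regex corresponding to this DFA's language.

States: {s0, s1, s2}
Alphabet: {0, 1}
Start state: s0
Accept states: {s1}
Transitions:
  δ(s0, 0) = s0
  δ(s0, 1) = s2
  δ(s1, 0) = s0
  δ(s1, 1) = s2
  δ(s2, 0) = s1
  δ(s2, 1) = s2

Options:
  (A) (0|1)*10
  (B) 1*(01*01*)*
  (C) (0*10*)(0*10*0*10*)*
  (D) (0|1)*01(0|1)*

Check each option against the DFA on short strings; one disagreement eliminates an option:
  (A) (0|1)*10: agrees with the DFA on every string of length ≤ 6
  (B) 1*(01*01*)*: on ε the DFA stays in s0 and rejects (s0 ∉ Accept), but the regex matches it → eliminate
  (C) (0*10*)(0*10*0*10*)*: on '1' the DFA goes s0 → s2 and rejects (s2 ∉ Accept), but the regex matches it → eliminate
  (D) (0|1)*01(0|1)*: on '01' the DFA goes s0 → s0 → s2 and rejects (s2 ∉ Accept), but the regex matches it → eliminate
Only (A) is consistent with the DFA.
(A) (0|1)*10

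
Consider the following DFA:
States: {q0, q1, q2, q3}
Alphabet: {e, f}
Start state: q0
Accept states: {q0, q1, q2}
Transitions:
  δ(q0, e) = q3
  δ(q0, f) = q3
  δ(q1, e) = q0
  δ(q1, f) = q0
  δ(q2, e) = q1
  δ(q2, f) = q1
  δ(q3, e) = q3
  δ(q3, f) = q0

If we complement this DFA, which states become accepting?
Complement accept states = All states \ Original accept states
= {q0, q1, q2, q3} \ {q0, q1, q2}
{q3}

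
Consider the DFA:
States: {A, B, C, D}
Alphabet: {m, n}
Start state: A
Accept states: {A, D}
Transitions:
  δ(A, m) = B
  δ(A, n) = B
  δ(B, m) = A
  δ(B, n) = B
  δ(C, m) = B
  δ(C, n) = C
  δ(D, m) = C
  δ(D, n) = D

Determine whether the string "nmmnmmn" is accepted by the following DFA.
Processing string "nmmnmmn":
  A --n--> B
  B --m--> A
  A --m--> B
  B --n--> B
  B --m--> A
  A --m--> B
  B --n--> B
Final state: B
Accept states: {A, D}
No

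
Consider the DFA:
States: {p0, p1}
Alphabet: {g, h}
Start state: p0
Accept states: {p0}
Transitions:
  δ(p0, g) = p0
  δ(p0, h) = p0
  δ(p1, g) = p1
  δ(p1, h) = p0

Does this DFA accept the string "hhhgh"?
Processing string "hhhgh":
  p0 --h--> p0
  p0 --h--> p0
  p0 --h--> p0
  p0 --g--> p0
  p0 --h--> p0
Final state: p0
Accept states: {p0}
Yes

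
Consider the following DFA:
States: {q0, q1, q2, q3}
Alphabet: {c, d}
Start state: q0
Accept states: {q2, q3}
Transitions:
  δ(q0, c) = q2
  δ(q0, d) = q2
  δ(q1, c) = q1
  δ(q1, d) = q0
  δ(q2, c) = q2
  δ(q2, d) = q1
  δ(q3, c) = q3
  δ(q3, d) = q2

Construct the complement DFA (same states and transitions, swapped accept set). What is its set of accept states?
Complement accept states = All states \ Original accept states
= {q0, q1, q2, q3} \ {q2, q3}
{q0, q1}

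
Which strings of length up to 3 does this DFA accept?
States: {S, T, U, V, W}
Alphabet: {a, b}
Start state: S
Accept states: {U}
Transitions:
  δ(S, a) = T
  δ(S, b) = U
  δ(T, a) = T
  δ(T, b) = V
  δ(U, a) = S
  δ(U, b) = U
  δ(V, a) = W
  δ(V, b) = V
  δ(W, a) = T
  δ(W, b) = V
b, bb, bab, bbb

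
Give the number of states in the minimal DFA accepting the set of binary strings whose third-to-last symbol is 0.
By Myhill–Nerode, count the distinguishable equivalence classes: 2^3 = 8 classes — the DFA must remember the last 3 symbols read; every pair of distinct length-3 suffixes is distinguishable by some continuation.
8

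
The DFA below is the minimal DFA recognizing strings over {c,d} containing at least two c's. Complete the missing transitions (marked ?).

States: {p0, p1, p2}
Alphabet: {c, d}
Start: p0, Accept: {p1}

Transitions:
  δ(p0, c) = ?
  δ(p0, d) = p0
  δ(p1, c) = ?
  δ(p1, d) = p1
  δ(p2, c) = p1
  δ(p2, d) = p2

From the language and accept set, identify what each state tracks — p0: zero c's seen; p1: ≥ two c's seen; p2: one c seen.
Each missing δ(q, a) is the state matching the new tracked value after reading a.
δ(p0, c) = p2; δ(p1, c) = p1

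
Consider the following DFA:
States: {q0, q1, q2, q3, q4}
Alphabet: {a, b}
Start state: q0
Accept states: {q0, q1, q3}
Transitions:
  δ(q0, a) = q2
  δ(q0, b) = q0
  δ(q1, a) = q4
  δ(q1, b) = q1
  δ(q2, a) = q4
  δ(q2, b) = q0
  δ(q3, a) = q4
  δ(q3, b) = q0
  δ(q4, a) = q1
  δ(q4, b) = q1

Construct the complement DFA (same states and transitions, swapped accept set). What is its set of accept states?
Complement accept states = All states \ Original accept states
= {q0, q1, q2, q3, q4} \ {q0, q1, q3}
{q2, q4}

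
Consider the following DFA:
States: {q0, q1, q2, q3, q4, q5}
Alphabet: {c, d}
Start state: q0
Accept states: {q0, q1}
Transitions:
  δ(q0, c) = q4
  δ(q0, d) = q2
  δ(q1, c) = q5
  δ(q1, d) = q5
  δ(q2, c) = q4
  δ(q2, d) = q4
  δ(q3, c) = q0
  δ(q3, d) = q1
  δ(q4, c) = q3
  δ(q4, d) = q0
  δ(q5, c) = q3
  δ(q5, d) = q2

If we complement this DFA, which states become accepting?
Complement accept states = All states \ Original accept states
= {q0, q1, q2, q3, q4, q5} \ {q0, q1}
{q2, q3, q4, q5}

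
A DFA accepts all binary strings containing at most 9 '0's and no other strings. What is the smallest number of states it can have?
By Myhill–Nerode, count the distinguishable equivalence classes: 11 classes — having seen 0, 1, …, 9, or >9 copies of '0'; counts 0 through 9 are accepting and >9 is dead.
11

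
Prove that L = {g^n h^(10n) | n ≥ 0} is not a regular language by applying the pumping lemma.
Assume L is regular with pumping length p. Idea: pumping the g-block breaks the 1:10 ratio.
Choose s = g^p h^(10p) (length 11p ≥ p). By the pumping lemma, s = xyz with |xy| ≤ p, |y| > 0, so y = g^k with k ≥ 1. Then xy²z = g^(p+k) h^(10p). For this to be in L we would need 10p = 10(p+k), i.e. 10k = 0, contradicting k ≥ 1. So xy²z ∉ L.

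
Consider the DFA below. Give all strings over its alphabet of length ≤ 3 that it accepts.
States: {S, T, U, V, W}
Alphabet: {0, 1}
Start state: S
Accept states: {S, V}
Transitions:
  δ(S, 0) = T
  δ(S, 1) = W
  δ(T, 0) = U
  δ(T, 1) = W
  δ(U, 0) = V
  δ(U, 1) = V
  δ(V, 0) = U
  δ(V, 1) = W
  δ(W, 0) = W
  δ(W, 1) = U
ε, 000, 001, 110, 111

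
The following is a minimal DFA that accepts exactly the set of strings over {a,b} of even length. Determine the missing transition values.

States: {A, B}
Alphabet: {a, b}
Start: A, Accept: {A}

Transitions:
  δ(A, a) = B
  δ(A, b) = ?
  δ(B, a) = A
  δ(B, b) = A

From the language and accept set, identify what each state tracks — A: even length so far; B: odd length so far.
Each missing δ(q, a) is the state matching the new tracked value after reading a.
δ(A, b) = B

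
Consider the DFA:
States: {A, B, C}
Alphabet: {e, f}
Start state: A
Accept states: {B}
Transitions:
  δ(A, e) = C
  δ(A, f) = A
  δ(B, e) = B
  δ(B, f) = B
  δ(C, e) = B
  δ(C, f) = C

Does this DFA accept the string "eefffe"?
Processing string "eefffe":
  A --e--> C
  C --e--> B
  B --f--> B
  B --f--> B
  B --f--> B
  B --e--> B
Final state: B
Accept states: {B}
Yes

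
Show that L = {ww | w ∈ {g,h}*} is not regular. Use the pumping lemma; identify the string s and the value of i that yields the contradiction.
Assume L is regular with pumping length p. Idea: pumping the leading g-block breaks the equality of the two halves.
Choose s = g^p h g^p h ∈ L (with w = g^p h). |s| = 2p+2 ≥ p. By the pumping lemma, s = xyz with |xy| ≤ p, |y| > 0, so y = g^k with k ≥ 1, in the first g-block. Then xy²z = g^(p+k) h g^p h, of length 2p+2+k. If k is odd this length is odd, so it cannot be of the form ww. If k is even, each half has length p+1+k/2 ≤ p+k, so the first half lies entirely inside the leading g-block and contains no h, while the second half ends in h; the halves differ. Either way xy²z ∉ L.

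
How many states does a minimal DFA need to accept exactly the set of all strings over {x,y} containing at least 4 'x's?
By Myhill–Nerode, count the distinguishable equivalence classes: 5 classes — having seen 0, 1, …, 3, or ≥4 copies of 'x'; any two classes i < j (j ≤ 4) are distinguished by the string x^(4−j), which takes class j to 4 copies (accepted) but leaves class i below 4 (rejected).
5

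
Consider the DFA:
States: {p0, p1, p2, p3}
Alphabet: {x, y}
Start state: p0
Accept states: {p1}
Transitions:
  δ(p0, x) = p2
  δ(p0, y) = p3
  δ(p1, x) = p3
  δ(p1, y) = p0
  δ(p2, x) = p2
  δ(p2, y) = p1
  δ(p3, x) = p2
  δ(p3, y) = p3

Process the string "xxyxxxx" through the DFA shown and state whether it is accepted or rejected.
Processing string "xxyxxxx":
  p0 --x--> p2
  p2 --x--> p2
  p2 --y--> p1
  p1 --x--> p3
  p3 --x--> p2
  p2 --x--> p2
  p2 --x--> p2
Final state: p2
Accept states: {p1}
No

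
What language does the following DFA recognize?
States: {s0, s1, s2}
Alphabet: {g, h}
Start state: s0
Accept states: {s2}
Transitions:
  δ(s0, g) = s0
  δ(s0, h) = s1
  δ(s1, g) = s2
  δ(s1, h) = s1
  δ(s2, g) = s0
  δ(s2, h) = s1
Testing a few strings:
  'h' → reject
  'ghhh' → reject
  'ggg' → reject
  'ggh' → reject
State roles: s0=no suffix match; s1=one trailing h; s2=suffix is hg
All strings over {g,h} ending with hg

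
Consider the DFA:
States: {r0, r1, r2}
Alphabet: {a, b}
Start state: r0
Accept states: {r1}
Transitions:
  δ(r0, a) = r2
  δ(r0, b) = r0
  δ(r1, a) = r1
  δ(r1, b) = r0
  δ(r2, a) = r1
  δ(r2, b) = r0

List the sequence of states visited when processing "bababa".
read 'b': r0 → r0
  read 'a': r0 → r2
  read 'b': r2 → r0
  read 'a': r0 → r2
  read 'b': r2 → r0
  read 'a': r0 → r2
r0 -> r0 -> r2 -> r0 -> r2 -> r0 -> r2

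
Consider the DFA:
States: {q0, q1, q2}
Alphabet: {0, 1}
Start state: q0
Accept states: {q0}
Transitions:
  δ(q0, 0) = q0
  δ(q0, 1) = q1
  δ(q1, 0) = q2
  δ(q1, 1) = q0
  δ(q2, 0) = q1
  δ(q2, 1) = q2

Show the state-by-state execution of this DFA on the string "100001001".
read '1': q0 → q1
  read '0': q1 → q2
  read '0': q2 → q1
  read '0': q1 → q2
  read '0': q2 → q1
  read '1': q1 → q0
  read '0': q0 → q0
  read '0': q0 → q0
  read '1': q0 → q1
q0 -> q1 -> q2 -> q1 -> q2 -> q1 -> q0 -> q0 -> q0 -> q1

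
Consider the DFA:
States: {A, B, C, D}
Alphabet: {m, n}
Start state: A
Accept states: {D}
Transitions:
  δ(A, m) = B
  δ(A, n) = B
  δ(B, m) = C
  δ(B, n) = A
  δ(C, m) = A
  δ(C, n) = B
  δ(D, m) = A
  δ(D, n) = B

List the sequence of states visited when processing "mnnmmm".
read 'm': A → B
  read 'n': B → A
  read 'n': A → B
  read 'm': B → C
  read 'm': C → A
  read 'm': A → B
A -> B -> A -> B -> C -> A -> B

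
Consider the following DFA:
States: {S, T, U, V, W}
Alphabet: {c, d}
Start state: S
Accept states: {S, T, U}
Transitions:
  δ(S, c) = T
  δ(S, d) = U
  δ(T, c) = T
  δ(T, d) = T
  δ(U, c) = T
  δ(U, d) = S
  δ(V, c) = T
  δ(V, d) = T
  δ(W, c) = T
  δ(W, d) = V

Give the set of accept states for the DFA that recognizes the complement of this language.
Complement accept states = All states \ Original accept states
= {S, T, U, V, W} \ {S, T, U}
{V, W}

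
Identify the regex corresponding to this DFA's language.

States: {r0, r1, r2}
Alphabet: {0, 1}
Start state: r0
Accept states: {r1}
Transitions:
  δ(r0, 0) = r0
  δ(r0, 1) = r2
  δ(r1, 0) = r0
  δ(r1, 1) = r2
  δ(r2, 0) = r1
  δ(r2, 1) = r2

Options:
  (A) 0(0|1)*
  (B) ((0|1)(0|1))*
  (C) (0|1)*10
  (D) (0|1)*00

Check each option against the DFA on short strings; one disagreement eliminates an option:
  (A) 0(0|1)*: on '0' the DFA goes r0 → r0 and rejects (r0 ∉ Accept), but the regex matches it → eliminate
  (B) ((0|1)(0|1))*: on ε the DFA stays in r0 and rejects (r0 ∉ Accept), but the regex matches it → eliminate
  (C) (0|1)*10: agrees with the DFA on every string of length ≤ 6
  (D) (0|1)*00: on '00' the DFA goes r0 → r0 → r0 and rejects (r0 ∉ Accept), but the regex matches it → eliminate
Only (C) is consistent with the DFA.
(C) (0|1)*10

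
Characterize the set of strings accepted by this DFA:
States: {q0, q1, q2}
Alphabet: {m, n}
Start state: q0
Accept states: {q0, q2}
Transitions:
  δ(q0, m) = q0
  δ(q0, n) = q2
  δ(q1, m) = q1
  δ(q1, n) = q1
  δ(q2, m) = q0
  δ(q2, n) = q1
Testing a few strings:
  'nmm' → accept
  'nmn' → accept
  'mnmn' → accept
  'mm' → accept
State roles: q0=last symbol not n (ok); q1=saw nn (dead); q2=last symbol n (ok)
All strings over {m,n} with no two consecutive n's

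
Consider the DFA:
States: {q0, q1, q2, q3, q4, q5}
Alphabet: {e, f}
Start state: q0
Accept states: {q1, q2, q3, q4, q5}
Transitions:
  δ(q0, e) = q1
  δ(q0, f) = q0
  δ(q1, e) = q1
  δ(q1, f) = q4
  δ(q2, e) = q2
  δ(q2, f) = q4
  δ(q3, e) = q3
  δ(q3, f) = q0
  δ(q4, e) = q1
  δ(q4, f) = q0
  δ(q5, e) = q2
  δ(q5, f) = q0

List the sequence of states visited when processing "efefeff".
read 'e': q0 → q1
  read 'f': q1 → q4
  read 'e': q4 → q1
  read 'f': q1 → q4
  read 'e': q4 → q1
  read 'f': q1 → q4
  read 'f': q4 → q0
q0 -> q1 -> q4 -> q1 -> q4 -> q1 -> q4 -> q0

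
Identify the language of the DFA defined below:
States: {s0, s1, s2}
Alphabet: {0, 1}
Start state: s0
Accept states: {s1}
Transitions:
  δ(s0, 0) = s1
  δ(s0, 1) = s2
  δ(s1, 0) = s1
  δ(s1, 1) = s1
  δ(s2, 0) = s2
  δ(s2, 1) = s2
Testing a few strings:
  '00' → accept
  '11' → reject
  '1' → reject
  '110' → reject
State roles: s0=no input read; s1=started with 0; s2=started with 1 (dead)
All binary strings starting with 0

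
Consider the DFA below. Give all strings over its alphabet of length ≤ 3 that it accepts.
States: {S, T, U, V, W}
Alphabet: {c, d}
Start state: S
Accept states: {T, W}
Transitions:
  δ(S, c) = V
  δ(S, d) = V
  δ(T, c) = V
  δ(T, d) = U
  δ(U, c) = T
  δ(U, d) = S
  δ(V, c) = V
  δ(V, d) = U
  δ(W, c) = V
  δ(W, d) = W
cdc, ddc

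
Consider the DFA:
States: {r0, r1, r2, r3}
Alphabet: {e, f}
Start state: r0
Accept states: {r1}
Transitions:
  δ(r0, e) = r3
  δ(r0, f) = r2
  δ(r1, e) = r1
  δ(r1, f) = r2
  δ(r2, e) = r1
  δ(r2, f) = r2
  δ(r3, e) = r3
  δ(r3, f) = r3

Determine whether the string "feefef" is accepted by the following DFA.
Processing string "feefef":
  r0 --f--> r2
  r2 --e--> r1
  r1 --e--> r1
  r1 --f--> r2
  r2 --e--> r1
  r1 --f--> r2
Final state: r2
Accept states: {r1}
No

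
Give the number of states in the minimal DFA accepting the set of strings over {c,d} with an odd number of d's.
By Myhill–Nerode, count the distinguishable equivalence classes: two classes — parity of the count of d's.
2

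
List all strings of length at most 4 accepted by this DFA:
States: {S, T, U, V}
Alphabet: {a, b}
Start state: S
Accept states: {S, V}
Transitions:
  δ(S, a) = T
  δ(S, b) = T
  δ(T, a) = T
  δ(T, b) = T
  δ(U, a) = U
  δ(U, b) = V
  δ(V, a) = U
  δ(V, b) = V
ε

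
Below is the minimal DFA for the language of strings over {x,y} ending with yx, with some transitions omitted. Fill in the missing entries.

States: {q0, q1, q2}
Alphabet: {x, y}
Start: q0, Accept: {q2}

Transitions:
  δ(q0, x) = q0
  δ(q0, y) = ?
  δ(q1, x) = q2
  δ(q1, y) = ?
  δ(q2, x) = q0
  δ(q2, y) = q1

From the language and accept set, identify what each state tracks — q0: no suffix match; q1: one trailing y; q2: suffix is yx.
Each missing δ(q, a) is the state matching the new tracked value after reading a.
δ(q0, y) = q1; δ(q1, y) = q1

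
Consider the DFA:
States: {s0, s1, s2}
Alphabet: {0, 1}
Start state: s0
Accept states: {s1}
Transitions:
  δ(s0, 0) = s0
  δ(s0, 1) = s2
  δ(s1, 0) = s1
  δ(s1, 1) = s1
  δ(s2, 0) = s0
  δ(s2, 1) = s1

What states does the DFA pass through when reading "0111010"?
read '0': s0 → s0
  read '1': s0 → s2
  read '1': s2 → s1
  read '1': s1 → s1
  read '0': s1 → s1
  read '1': s1 → s1
  read '0': s1 → s1
s0 -> s0 -> s2 -> s1 -> s1 -> s1 -> s1 -> s1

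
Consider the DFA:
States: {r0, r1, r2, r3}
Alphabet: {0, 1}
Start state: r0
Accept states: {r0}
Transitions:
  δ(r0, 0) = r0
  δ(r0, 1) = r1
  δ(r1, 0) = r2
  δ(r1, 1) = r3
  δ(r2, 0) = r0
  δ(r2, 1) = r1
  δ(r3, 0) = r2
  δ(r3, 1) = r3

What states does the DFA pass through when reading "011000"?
read '0': r0 → r0
  read '1': r0 → r1
  read '1': r1 → r3
  read '0': r3 → r2
  read '0': r2 → r0
  read '0': r0 → r0
r0 -> r0 -> r1 -> r3 -> r2 -> r0 -> r0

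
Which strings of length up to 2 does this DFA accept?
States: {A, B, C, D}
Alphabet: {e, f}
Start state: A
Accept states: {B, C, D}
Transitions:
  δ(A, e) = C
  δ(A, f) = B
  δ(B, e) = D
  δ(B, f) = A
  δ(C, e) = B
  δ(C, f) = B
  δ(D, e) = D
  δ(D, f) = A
e, f, ee, ef, fe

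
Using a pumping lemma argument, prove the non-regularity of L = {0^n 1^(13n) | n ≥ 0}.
Assume L is regular with pumping length p. Idea: pumping the 0-block breaks the 1:13 ratio.
Choose s = 0^p 1^(13p) (length 14p ≥ p). By the pumping lemma, s = xyz with |xy| ≤ p, |y| > 0, so y = 0^k with k ≥ 1. Then xy²z = 0^(p+k) 1^(13p). For this to be in L we would need 13p = 13(p+k), i.e. 13k = 0, contradicting k ≥ 1. So xy²z ∉ L.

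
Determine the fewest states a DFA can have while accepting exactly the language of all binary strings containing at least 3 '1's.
By Myhill–Nerode, count the distinguishable equivalence classes: 4 classes — having seen 0, 1, 2, or ≥3 copies of '1'; any two classes i < j (j ≤ 3) are distinguished by the string 1^(3−j), which takes class j to 3 copies (accepted) but leaves class i below 3 (rejected).
4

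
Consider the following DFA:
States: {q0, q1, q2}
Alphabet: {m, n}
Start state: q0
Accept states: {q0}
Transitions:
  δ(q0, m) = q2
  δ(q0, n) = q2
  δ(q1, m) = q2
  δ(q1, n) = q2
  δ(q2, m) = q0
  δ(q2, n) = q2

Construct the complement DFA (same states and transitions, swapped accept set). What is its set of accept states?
Complement accept states = All states \ Original accept states
= {q0, q1, q2} \ {q0}
{q1, q2}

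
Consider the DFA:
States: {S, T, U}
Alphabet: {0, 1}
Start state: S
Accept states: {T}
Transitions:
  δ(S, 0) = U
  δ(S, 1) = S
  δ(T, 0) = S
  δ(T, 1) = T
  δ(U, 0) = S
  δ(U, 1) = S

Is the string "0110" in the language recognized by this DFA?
Processing string "0110":
  S --0--> U
  U --1--> S
  S --1--> S
  S --0--> U
Final state: U
Accept states: {T}
No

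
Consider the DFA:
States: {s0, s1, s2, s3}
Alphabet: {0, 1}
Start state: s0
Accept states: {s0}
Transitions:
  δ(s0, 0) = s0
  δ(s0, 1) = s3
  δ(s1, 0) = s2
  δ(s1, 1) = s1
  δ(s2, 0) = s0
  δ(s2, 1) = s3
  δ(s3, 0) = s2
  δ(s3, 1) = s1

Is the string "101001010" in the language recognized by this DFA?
Processing string "101001010":
  s0 --1--> s3
  s3 --0--> s2
  s2 --1--> s3
  s3 --0--> s2
  s2 --0--> s0
  s0 --1--> s3
  s3 --0--> s2
  s2 --1--> s3
  s3 --0--> s2
Final state: s2
Accept states: {s0}
No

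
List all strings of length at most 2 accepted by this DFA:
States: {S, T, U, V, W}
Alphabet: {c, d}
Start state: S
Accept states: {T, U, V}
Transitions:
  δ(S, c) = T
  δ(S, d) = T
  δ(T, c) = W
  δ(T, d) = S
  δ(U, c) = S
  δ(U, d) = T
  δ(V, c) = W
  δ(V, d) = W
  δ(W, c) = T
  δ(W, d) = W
c, d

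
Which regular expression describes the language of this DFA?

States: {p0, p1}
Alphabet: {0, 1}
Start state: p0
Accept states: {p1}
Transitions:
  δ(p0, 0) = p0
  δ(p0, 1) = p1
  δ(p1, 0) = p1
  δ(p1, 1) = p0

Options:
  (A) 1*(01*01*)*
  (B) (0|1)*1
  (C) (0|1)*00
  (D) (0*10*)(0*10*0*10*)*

Check each option against the DFA on short strings; one disagreement eliminates an option:
  (A) 1*(01*01*)*: on ε the DFA stays in p0 and rejects (p0 ∉ Accept), but the regex matches it → eliminate
  (B) (0|1)*1: on '10' the DFA goes p0 → p1 → p1 and accepts (p1 ∈ Accept), but the regex does not match it → eliminate
  (C) (0|1)*00: on '1' the DFA goes p0 → p1 and accepts (p1 ∈ Accept), but the regex does not match it → eliminate
  (D) (0*10*)(0*10*0*10*)*: agrees with the DFA on every string of length ≤ 6
Only (D) is consistent with the DFA.
(D) (0*10*)(0*10*0*10*)*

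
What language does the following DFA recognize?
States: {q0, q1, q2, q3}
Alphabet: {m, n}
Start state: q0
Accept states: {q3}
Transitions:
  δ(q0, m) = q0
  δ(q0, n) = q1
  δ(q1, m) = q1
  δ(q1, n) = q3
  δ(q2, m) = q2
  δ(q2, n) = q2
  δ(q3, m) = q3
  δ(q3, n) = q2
Testing a few strings:
  'mn' → reject
  'nmm' → reject
  'mmmn' → reject
  'mmm' → reject
State roles: q0=zero n's; q1=one n; q2=≥ three n's (dead); q3=two n's
All strings over {m,n} containing exactly two n's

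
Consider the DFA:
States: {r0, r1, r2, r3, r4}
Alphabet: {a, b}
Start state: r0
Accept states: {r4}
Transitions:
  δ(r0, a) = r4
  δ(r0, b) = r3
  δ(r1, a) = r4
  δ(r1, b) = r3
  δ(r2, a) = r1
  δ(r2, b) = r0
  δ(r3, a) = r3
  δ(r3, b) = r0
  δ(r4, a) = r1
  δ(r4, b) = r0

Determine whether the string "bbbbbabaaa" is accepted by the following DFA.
Processing string "bbbbbabaaa":
  r0 --b--> r3
  r3 --b--> r0
  r0 --b--> r3
  r3 --b--> r0
  r0 --b--> r3
  r3 --a--> r3
  r3 --b--> r0
  r0 --a--> r4
  r4 --a--> r1
  r1 --a--> r4
Final state: r4
Accept states: {r4}
Yes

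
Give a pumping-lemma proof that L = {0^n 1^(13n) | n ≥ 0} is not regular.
Assume L is regular with pumping length p. Idea: pumping the 0-block breaks the 1:13 ratio.
Choose s = 0^p 1^(13p) (length 14p ≥ p). By the pumping lemma, s = xyz with |xy| ≤ p, |y| > 0, so y = 0^k with k ≥ 1. Then xy²z = 0^(p+k) 1^(13p). For this to be in L we would need 13p = 13(p+k), i.e. 13k = 0, contradicting k ≥ 1. So xy²z ∉ L.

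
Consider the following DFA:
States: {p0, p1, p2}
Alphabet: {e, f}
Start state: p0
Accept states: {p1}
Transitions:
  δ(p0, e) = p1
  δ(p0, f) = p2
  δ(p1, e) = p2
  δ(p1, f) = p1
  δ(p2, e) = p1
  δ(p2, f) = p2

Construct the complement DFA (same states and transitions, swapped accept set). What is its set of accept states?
Complement accept states = All states \ Original accept states
= {p0, p1, p2} \ {p1}
{p0, p2}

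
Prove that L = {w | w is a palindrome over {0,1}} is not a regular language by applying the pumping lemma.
Assume L is regular with pumping length p. Idea: pumping the leading 0-block breaks the symmetry.
Choose s = 0^p 1 0^p (a palindrome of length 2p+1 ≥ p). By the pumping lemma, s = xyz with |xy| ≤ p, |y| > 0, so y = 0^k with k > 0 (xy lies entirely in the first 0^p). Then xy²z = 0^(p+k) 1 0^p, which is not a palindrome since p+k ≠ p.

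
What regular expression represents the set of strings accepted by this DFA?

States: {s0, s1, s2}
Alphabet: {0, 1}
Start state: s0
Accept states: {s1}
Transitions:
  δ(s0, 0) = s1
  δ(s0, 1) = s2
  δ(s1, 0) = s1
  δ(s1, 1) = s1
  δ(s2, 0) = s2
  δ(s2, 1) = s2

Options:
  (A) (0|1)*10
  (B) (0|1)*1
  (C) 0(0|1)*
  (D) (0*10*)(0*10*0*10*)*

Check each option against the DFA on short strings; one disagreement eliminates an option:
  (A) (0|1)*10: on '0' the DFA goes s0 → s1 and accepts (s1 ∈ Accept), but the regex does not match it → eliminate
  (B) (0|1)*1: on '0' the DFA goes s0 → s1 and accepts (s1 ∈ Accept), but the regex does not match it → eliminate
  (C) 0(0|1)*: agrees with the DFA on every string of length ≤ 6
  (D) (0*10*)(0*10*0*10*)*: on '0' the DFA goes s0 → s1 and accepts (s1 ∈ Accept), but the regex does not match it → eliminate
Only (C) is consistent with the DFA.
(C) 0(0|1)*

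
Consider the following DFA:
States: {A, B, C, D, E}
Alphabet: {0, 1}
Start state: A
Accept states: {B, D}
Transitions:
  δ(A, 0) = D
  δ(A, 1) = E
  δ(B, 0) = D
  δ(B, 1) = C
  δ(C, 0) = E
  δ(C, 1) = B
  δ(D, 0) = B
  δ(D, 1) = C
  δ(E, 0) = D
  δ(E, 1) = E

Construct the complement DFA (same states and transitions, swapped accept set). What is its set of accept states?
Complement accept states = All states \ Original accept states
= {A, B, C, D, E} \ {B, D}
{A, C, E}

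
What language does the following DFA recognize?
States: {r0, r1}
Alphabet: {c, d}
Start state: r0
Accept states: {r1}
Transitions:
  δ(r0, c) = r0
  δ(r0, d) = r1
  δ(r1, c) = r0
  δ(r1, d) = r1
Testing a few strings:
  'dc' → reject
  'ddd' → accept
  'ccd' → accept
  'c' → reject
State roles: r0=last symbol not d; r1=last symbol is d
All strings over {c,d} ending with d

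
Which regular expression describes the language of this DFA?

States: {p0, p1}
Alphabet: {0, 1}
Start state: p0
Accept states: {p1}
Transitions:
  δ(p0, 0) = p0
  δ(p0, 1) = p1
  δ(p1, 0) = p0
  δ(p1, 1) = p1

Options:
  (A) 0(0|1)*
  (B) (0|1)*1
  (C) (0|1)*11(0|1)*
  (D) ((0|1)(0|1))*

Check each option against the DFA on short strings; one disagreement eliminates an option:
  (A) 0(0|1)*: on '0' the DFA goes p0 → p0 and rejects (p0 ∉ Accept), but the regex matches it → eliminate
  (B) (0|1)*1: agrees with the DFA on every string of length ≤ 6
  (C) (0|1)*11(0|1)*: on '1' the DFA goes p0 → p1 and accepts (p1 ∈ Accept), but the regex does not match it → eliminate
  (D) ((0|1)(0|1))*: on ε the DFA stays in p0 and rejects (p0 ∉ Accept), but the regex matches it → eliminate
Only (B) is consistent with the DFA.
(B) (0|1)*1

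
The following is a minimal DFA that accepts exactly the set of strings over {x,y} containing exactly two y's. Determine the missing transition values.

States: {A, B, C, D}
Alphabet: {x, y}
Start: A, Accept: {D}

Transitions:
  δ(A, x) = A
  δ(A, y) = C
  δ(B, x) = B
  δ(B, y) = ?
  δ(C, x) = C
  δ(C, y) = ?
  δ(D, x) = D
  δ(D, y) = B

From the language and accept set, identify what each state tracks — A: zero y's; B: ≥ three y's (dead); C: one y; D: two y's.
Each missing δ(q, a) is the state matching the new tracked value after reading a.
δ(B, y) = B; δ(C, y) = D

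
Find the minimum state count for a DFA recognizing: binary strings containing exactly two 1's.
By Myhill–Nerode, count the distinguishable equivalence classes: four classes — 0, 1, 2, or ≥3 1's seen.
4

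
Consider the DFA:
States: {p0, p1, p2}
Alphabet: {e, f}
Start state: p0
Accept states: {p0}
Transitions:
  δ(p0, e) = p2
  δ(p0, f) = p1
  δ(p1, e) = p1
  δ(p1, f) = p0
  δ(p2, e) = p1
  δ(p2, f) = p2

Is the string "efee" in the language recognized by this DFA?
Processing string "efee":
  p0 --e--> p2
  p2 --f--> p2
  p2 --e--> p1
  p1 --e--> p1
Final state: p1
Accept states: {p0}
No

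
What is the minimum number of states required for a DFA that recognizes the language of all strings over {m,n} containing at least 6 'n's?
By Myhill–Nerode, count the distinguishable equivalence classes: 7 classes — having seen 0, 1, …, 5, or ≥6 copies of 'n'; any two classes i < j (j ≤ 6) are distinguished by the string n^(6−j), which takes class j to 6 copies (accepted) but leaves class i below 6 (rejected).
7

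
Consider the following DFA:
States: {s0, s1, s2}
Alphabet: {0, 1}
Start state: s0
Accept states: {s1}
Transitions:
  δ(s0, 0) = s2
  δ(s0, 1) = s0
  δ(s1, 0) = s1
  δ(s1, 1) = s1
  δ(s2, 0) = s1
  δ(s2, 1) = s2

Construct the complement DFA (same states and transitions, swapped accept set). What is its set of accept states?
Complement accept states = All states \ Original accept states
= {s0, s1, s2} \ {s1}
{s0, s2}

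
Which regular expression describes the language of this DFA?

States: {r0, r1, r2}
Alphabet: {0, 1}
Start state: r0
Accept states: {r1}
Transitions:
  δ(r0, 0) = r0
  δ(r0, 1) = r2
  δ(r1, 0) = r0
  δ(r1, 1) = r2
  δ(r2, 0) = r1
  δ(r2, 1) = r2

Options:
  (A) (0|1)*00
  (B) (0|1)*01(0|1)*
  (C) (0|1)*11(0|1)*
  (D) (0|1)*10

Check each option against the DFA on short strings; one disagreement eliminates an option:
  (A) (0|1)*00: on '00' the DFA goes r0 → r0 → r0 and rejects (r0 ∉ Accept), but the regex matches it → eliminate
  (B) (0|1)*01(0|1)*: on '01' the DFA goes r0 → r0 → r2 and rejects (r2 ∉ Accept), but the regex matches it → eliminate
  (C) (0|1)*11(0|1)*: on '10' the DFA goes r0 → r2 → r1 and accepts (r1 ∈ Accept), but the regex does not match it → eliminate
  (D) (0|1)*10: agrees with the DFA on every string of length ≤ 6
Only (D) is consistent with the DFA.
(D) (0|1)*10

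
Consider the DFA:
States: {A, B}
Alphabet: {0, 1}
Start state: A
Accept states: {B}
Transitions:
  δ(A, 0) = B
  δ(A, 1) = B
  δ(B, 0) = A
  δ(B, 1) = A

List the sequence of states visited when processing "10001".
read '1': A → B
  read '0': B → A
  read '0': A → B
  read '0': B → A
  read '1': A → B
A -> B -> A -> B -> A -> B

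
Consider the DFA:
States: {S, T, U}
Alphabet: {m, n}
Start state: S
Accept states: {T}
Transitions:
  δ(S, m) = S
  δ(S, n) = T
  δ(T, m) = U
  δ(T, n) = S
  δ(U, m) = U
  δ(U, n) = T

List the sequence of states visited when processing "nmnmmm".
read 'n': S → T
  read 'm': T → U
  read 'n': U → T
  read 'm': T → U
  read 'm': U → U
  read 'm': U → U
S -> T -> U -> T -> U -> U -> U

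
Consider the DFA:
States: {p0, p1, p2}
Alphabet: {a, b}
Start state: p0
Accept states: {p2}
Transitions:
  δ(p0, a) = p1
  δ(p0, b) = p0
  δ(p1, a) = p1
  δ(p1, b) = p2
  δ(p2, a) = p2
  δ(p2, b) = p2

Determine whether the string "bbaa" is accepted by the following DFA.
Processing string "bbaa":
  p0 --b--> p0
  p0 --b--> p0
  p0 --a--> p1
  p1 --a--> p1
Final state: p1
Accept states: {p2}
No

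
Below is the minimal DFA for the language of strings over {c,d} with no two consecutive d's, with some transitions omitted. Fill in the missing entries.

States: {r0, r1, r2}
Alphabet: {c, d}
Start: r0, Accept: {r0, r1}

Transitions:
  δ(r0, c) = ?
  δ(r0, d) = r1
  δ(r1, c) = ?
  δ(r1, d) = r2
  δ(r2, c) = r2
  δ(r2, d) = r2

From the language and accept set, identify what each state tracks — r0: last symbol not d (ok); r1: last symbol d (ok); r2: saw dd (dead).
Each missing δ(q, a) is the state matching the new tracked value after reading a.
δ(r0, c) = r0; δ(r1, c) = r0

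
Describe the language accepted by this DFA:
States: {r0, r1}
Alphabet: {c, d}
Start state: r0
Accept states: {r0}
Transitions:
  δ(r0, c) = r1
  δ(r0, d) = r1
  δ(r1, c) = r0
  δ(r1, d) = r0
Testing a few strings:
  'dcc' → reject
  'dc' → accept
  'd' → reject
  'cd' → accept
State roles: r0=even length so far; r1=odd length so far
All strings over {c,d} of even length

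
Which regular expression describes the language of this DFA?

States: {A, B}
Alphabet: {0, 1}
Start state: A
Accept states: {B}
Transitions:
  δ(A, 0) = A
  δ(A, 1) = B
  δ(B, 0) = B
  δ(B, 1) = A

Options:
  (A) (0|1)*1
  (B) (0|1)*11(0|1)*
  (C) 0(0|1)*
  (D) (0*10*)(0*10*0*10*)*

Check each option against the DFA on short strings; one disagreement eliminates an option:
  (A) (0|1)*1: on '10' the DFA goes A → B → B and accepts (B ∈ Accept), but the regex does not match it → eliminate
  (B) (0|1)*11(0|1)*: on '1' the DFA goes A → B and accepts (B ∈ Accept), but the regex does not match it → eliminate
  (C) 0(0|1)*: on '0' the DFA goes A → A and rejects (A ∉ Accept), but the regex matches it → eliminate
  (D) (0*10*)(0*10*0*10*)*: agrees with the DFA on every string of length ≤ 6
Only (D) is consistent with the DFA.
(D) (0*10*)(0*10*0*10*)*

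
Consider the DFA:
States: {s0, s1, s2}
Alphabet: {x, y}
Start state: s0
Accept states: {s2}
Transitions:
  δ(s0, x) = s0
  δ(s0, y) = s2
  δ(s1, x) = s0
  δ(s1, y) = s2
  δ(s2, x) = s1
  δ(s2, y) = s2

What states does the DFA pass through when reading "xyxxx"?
read 'x': s0 → s0
  read 'y': s0 → s2
  read 'x': s2 → s1
  read 'x': s1 → s0
  read 'x': s0 → s0
s0 -> s0 -> s2 -> s1 -> s0 -> s0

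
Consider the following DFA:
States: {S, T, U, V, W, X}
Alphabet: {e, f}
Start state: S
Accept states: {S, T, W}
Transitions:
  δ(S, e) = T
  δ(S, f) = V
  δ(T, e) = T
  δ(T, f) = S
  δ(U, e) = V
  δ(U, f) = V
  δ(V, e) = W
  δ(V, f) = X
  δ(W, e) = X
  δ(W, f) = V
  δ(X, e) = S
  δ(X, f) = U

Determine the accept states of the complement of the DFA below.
Complement accept states = All states \ Original accept states
= {S, T, U, V, W, X} \ {S, T, W}
{U, V, X}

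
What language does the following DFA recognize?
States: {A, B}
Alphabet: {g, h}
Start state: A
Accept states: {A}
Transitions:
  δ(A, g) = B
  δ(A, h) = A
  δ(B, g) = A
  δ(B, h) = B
Testing a few strings:
  'hgh' → reject
  'ggg' → reject
  'hg' → reject
  'g' → reject
State roles: A=even number of g's so far; B=odd number of g's so far
All strings over {g,h} with an even number of g's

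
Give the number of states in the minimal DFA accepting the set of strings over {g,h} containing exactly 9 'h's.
By Myhill–Nerode, count the distinguishable equivalence classes: 11 classes — having seen 0, 1, …, 9, or >9 copies of 'h'; the count-9 class is the only accepting one and >9 is dead.
11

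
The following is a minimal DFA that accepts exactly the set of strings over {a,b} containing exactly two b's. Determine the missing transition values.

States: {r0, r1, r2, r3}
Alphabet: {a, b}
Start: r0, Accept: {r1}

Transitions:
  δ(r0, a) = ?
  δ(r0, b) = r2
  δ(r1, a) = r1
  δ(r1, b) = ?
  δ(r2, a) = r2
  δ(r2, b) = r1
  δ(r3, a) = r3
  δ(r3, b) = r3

From the language and accept set, identify what each state tracks — r0: zero b's; r1: two b's; r2: one b; r3: ≥ three b's (dead).
Each missing δ(q, a) is the state matching the new tracked value after reading a.
δ(r0, a) = r0; δ(r1, b) = r3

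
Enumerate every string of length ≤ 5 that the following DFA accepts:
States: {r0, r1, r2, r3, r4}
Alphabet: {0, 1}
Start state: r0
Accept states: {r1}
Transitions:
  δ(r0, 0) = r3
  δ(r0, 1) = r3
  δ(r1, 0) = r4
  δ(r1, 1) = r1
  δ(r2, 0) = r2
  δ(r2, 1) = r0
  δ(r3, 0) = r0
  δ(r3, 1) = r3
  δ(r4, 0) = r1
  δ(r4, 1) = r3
None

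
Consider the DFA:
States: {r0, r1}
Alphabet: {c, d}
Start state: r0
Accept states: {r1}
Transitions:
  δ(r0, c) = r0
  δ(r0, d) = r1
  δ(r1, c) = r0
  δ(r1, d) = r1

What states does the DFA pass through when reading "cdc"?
read 'c': r0 → r0
  read 'd': r0 → r1
  read 'c': r1 → r0
r0 -> r0 -> r1 -> r0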